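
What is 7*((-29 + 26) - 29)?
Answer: -224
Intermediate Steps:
7*((-29 + 26) - 29) = 7*(-3 - 29) = 7*(-32) = -224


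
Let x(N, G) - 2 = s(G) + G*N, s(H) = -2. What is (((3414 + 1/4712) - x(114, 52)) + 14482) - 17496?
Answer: -26047935/4712 ≈ -5528.0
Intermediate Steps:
x(N, G) = G*N (x(N, G) = 2 + (-2 + G*N) = G*N)
(((3414 + 1/4712) - x(114, 52)) + 14482) - 17496 = (((3414 + 1/4712) - 52*114) + 14482) - 17496 = (((3414 + 1/4712) - 1*5928) + 14482) - 17496 = ((16086769/4712 - 5928) + 14482) - 17496 = (-11845967/4712 + 14482) - 17496 = 56393217/4712 - 17496 = -26047935/4712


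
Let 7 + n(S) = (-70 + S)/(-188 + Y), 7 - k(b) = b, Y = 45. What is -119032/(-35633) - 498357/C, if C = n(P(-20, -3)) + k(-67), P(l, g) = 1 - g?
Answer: -230749023689/31250141 ≈ -7383.9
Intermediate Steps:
k(b) = 7 - b
n(S) = -931/143 - S/143 (n(S) = -7 + (-70 + S)/(-188 + 45) = -7 + (-70 + S)/(-143) = -7 + (-70 + S)*(-1/143) = -7 + (70/143 - S/143) = -931/143 - S/143)
C = 877/13 (C = (-931/143 - (1 - 1*(-3))/143) + (7 - 1*(-67)) = (-931/143 - (1 + 3)/143) + (7 + 67) = (-931/143 - 1/143*4) + 74 = (-931/143 - 4/143) + 74 = -85/13 + 74 = 877/13 ≈ 67.462)
-119032/(-35633) - 498357/C = -119032/(-35633) - 498357/877/13 = -119032*(-1/35633) - 498357*13/877 = 119032/35633 - 6478641/877 = -230749023689/31250141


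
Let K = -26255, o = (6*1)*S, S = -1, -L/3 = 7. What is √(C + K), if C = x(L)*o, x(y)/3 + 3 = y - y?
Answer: I*√26201 ≈ 161.87*I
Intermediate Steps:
L = -21 (L = -3*7 = -21)
o = -6 (o = (6*1)*(-1) = 6*(-1) = -6)
x(y) = -9 (x(y) = -9 + 3*(y - y) = -9 + 3*0 = -9 + 0 = -9)
C = 54 (C = -9*(-6) = 54)
√(C + K) = √(54 - 26255) = √(-26201) = I*√26201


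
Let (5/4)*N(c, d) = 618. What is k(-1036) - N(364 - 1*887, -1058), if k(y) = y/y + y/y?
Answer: -2462/5 ≈ -492.40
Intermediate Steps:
N(c, d) = 2472/5 (N(c, d) = (⅘)*618 = 2472/5)
k(y) = 2 (k(y) = 1 + 1 = 2)
k(-1036) - N(364 - 1*887, -1058) = 2 - 1*2472/5 = 2 - 2472/5 = -2462/5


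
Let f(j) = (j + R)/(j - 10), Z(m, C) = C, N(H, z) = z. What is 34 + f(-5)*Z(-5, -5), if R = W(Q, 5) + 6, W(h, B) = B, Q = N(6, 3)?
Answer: 36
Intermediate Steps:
Q = 3
R = 11 (R = 5 + 6 = 11)
f(j) = (11 + j)/(-10 + j) (f(j) = (j + 11)/(j - 10) = (11 + j)/(-10 + j))
34 + f(-5)*Z(-5, -5) = 34 + ((11 - 5)/(-10 - 5))*(-5) = 34 + (6/(-15))*(-5) = 34 - 1/15*6*(-5) = 34 - 2/5*(-5) = 34 + 2 = 36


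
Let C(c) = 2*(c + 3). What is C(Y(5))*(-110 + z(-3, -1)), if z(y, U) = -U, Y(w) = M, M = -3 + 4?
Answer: -872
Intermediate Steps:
M = 1
Y(w) = 1
C(c) = 6 + 2*c (C(c) = 2*(3 + c) = 6 + 2*c)
C(Y(5))*(-110 + z(-3, -1)) = (6 + 2*1)*(-110 - 1*(-1)) = (6 + 2)*(-110 + 1) = 8*(-109) = -872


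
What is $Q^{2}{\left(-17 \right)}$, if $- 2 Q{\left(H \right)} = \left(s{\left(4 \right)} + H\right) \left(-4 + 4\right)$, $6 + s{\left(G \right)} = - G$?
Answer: $0$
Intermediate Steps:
$s{\left(G \right)} = -6 - G$
$Q{\left(H \right)} = 0$ ($Q{\left(H \right)} = - \frac{\left(\left(-6 - 4\right) + H\right) \left(-4 + 4\right)}{2} = - \frac{\left(\left(-6 - 4\right) + H\right) 0}{2} = - \frac{\left(-10 + H\right) 0}{2} = \left(- \frac{1}{2}\right) 0 = 0$)
$Q^{2}{\left(-17 \right)} = 0^{2} = 0$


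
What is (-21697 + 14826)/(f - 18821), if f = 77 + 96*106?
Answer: 6871/8568 ≈ 0.80194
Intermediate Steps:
f = 10253 (f = 77 + 10176 = 10253)
(-21697 + 14826)/(f - 18821) = (-21697 + 14826)/(10253 - 18821) = -6871/(-8568) = -6871*(-1/8568) = 6871/8568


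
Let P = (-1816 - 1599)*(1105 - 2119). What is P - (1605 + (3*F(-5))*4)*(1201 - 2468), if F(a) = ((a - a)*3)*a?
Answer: 5496345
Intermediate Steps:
F(a) = 0 (F(a) = (0*3)*a = 0*a = 0)
P = 3462810 (P = -3415*(-1014) = 3462810)
P - (1605 + (3*F(-5))*4)*(1201 - 2468) = 3462810 - (1605 + (3*0)*4)*(1201 - 2468) = 3462810 - (1605 + 0*4)*(-1267) = 3462810 - (1605 + 0)*(-1267) = 3462810 - 1605*(-1267) = 3462810 - 1*(-2033535) = 3462810 + 2033535 = 5496345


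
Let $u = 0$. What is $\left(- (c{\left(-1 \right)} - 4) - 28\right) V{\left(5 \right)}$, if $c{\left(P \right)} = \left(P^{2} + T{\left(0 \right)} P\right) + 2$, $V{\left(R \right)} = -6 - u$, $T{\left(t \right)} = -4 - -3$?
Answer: $168$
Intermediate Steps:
$T{\left(t \right)} = -1$ ($T{\left(t \right)} = -4 + 3 = -1$)
$V{\left(R \right)} = -6$ ($V{\left(R \right)} = -6 - 0 = -6 + 0 = -6$)
$c{\left(P \right)} = 2 + P^{2} - P$ ($c{\left(P \right)} = \left(P^{2} - P\right) + 2 = 2 + P^{2} - P$)
$\left(- (c{\left(-1 \right)} - 4) - 28\right) V{\left(5 \right)} = \left(- (\left(2 + \left(-1\right)^{2} - -1\right) - 4) - 28\right) \left(-6\right) = \left(- (\left(2 + 1 + 1\right) - 4) - 28\right) \left(-6\right) = \left(- (4 - 4) - 28\right) \left(-6\right) = \left(\left(-1\right) 0 - 28\right) \left(-6\right) = \left(0 - 28\right) \left(-6\right) = \left(-28\right) \left(-6\right) = 168$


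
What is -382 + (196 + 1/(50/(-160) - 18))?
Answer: -54514/293 ≈ -186.05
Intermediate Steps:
-382 + (196 + 1/(50/(-160) - 18)) = -382 + (196 + 1/(50*(-1/160) - 18)) = -382 + (196 + 1/(-5/16 - 18)) = -382 + (196 + 1/(-293/16)) = -382 + (196 - 16/293) = -382 + 57412/293 = -54514/293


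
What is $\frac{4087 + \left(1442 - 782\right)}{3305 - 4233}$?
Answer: $- \frac{4747}{928} \approx -5.1153$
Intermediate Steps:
$\frac{4087 + \left(1442 - 782\right)}{3305 - 4233} = \frac{4087 + \left(1442 - 782\right)}{-928} = \left(4087 + 660\right) \left(- \frac{1}{928}\right) = 4747 \left(- \frac{1}{928}\right) = - \frac{4747}{928}$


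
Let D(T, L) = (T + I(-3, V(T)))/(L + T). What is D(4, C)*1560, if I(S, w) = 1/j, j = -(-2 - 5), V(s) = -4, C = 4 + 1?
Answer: 15080/21 ≈ 718.10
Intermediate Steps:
C = 5
j = 7 (j = -1*(-7) = 7)
I(S, w) = 1/7
D(T, L) = (1/7 + T)/(L + T) (D(T, L) = (T + 1/7)/(L + T) = (1/7 + T)/(L + T))
D(4, C)*1560 = ((1/7 + 4)/(5 + 4))*1560 = ((29/7)/9)*1560 = ((1/9)*(29/7))*1560 = (29/63)*1560 = 15080/21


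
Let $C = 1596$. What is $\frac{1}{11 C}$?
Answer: $\frac{1}{17556} \approx 5.6961 \cdot 10^{-5}$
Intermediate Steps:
$\frac{1}{11 C} = \frac{1}{11 \cdot 1596} = \frac{1}{17556}$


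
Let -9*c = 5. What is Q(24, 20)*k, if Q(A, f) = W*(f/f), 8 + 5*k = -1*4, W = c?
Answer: 4/3 ≈ 1.3333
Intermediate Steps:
c = -5/9 (c = -1/9*5 = -5/9 ≈ -0.55556)
W = -5/9 ≈ -0.55556
k = -12/5 (k = -8/5 + (-1*4)/5 = -8/5 + (1/5)*(-4) = -8/5 - 4/5 = -12/5 ≈ -2.4000)
Q(A, f) = -5/9 (Q(A, f) = -5*f/(9*f) = -5/9*1 = -5/9)
Q(24, 20)*k = -5/9*(-12/5) = 4/3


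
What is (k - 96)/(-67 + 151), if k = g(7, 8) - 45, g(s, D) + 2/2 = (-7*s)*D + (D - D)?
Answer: -89/14 ≈ -6.3571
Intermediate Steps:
g(s, D) = -1 - 7*D*s (g(s, D) = -1 + ((-7*s)*D + (D - D)) = -1 + (-7*D*s + 0) = -1 - 7*D*s)
k = -438 (k = (-1 - 7*8*7) - 45 = (-1 - 392) - 45 = -393 - 45 = -438)
(k - 96)/(-67 + 151) = (-438 - 96)/(-67 + 151) = -534/84 = (1/84)*(-534) = -89/14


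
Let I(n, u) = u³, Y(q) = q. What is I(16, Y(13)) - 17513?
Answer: -15316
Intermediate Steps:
I(16, Y(13)) - 17513 = 13³ - 17513 = 2197 - 17513 = -15316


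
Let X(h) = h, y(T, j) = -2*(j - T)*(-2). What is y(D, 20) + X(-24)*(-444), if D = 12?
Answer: 10688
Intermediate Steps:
y(T, j) = -4*T + 4*j (y(T, j) = (-2*j + 2*T)*(-2) = -4*T + 4*j)
y(D, 20) + X(-24)*(-444) = (-4*12 + 4*20) - 24*(-444) = (-48 + 80) + 10656 = 32 + 10656 = 10688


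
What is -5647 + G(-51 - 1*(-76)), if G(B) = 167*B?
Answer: -1472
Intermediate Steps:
-5647 + G(-51 - 1*(-76)) = -5647 + 167*(-51 - 1*(-76)) = -5647 + 167*(-51 + 76) = -5647 + 167*25 = -5647 + 4175 = -1472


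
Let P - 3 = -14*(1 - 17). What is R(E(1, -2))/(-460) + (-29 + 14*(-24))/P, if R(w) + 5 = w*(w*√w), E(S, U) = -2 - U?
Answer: -33353/20884 ≈ -1.5971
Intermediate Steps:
P = 227 (P = 3 - 14*(1 - 17) = 3 - 14*(-16) = 3 + 224 = 227)
R(w) = -5 + w^(5/2) (R(w) = -5 + w*(w*√w) = -5 + w*w^(3/2) = -5 + w^(5/2))
R(E(1, -2))/(-460) + (-29 + 14*(-24))/P = (-5 + (-2 - 1*(-2))^(5/2))/(-460) + (-29 + 14*(-24))/227 = (-5 + (-2 + 2)^(5/2))*(-1/460) + (-29 - 336)*(1/227) = (-5 + 0^(5/2))*(-1/460) - 365*1/227 = (-5 + 0)*(-1/460) - 365/227 = -5*(-1/460) - 365/227 = 1/92 - 365/227 = -33353/20884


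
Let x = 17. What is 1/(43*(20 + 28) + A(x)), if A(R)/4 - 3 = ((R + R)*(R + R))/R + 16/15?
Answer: 15/35284 ≈ 0.00042512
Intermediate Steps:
A(R) = 244/15 + 16*R (A(R) = 12 + 4*(((R + R)*(R + R))/R + 16/15) = 12 + 4*(((2*R)*(2*R))/R + 16*(1/15)) = 12 + 4*((4*R²)/R + 16/15) = 12 + 4*(4*R + 16/15) = 12 + 4*(16/15 + 4*R) = 12 + (64/15 + 16*R) = 244/15 + 16*R)
1/(43*(20 + 28) + A(x)) = 1/(43*(20 + 28) + (244/15 + 16*17)) = 1/(43*48 + (244/15 + 272)) = 1/(2064 + 4324/15) = 1/(35284/15) = 15/35284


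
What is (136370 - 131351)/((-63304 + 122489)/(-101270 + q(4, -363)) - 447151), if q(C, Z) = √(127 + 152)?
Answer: -2557355291001222411/227839304705314069394 + 99016505*√31/227839304705314069394 ≈ -0.011224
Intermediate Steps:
q(C, Z) = 3*√31 (q(C, Z) = √279 = 3*√31)
(136370 - 131351)/((-63304 + 122489)/(-101270 + q(4, -363)) - 447151) = (136370 - 131351)/((-63304 + 122489)/(-101270 + 3*√31) - 447151) = 5019/(59185/(-101270 + 3*√31) - 447151) = 5019/(-447151 + 59185/(-101270 + 3*√31))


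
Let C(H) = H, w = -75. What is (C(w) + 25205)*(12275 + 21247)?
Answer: 842407860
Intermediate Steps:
(C(w) + 25205)*(12275 + 21247) = (-75 + 25205)*(12275 + 21247) = 25130*33522 = 842407860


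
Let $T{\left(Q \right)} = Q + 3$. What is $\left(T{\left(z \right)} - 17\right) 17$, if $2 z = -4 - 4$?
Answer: $-306$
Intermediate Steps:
$z = -4$ ($z = \frac{-4 - 4}{2} = \frac{1}{2} \left(-8\right) = -4$)
$T{\left(Q \right)} = 3 + Q$
$\left(T{\left(z \right)} - 17\right) 17 = \left(\left(3 - 4\right) - 17\right) 17 = \left(-1 - 17\right) 17 = \left(-18\right) 17 = -306$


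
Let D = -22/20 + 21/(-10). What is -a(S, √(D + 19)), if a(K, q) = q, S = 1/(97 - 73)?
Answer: -√395/5 ≈ -3.9749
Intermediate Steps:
D = -16/5 (D = -22*1/20 + 21*(-⅒) = -11/10 - 21/10 = -16/5 ≈ -3.2000)
S = 1/24 ≈ 0.041667
-a(S, √(D + 19)) = -√(-16/5 + 19) = -√(79/5) = -√395/5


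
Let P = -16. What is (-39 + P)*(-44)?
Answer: 2420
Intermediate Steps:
(-39 + P)*(-44) = (-39 - 16)*(-44) = -55*(-44) = 2420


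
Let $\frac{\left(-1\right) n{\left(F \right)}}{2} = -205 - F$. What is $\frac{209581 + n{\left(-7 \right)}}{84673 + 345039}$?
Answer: $\frac{209977}{429712} \approx 0.48865$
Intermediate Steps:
$n{\left(F \right)} = 410 + 2 F$ ($n{\left(F \right)} = - 2 \left(-205 - F\right) = 410 + 2 F$)
$\frac{209581 + n{\left(-7 \right)}}{84673 + 345039} = \frac{209581 + \left(410 + 2 \left(-7\right)\right)}{84673 + 345039} = \frac{209581 + \left(410 - 14\right)}{429712} = \left(209581 + 396\right) \frac{1}{429712} = 209977 \cdot \frac{1}{429712} = \frac{209977}{429712}$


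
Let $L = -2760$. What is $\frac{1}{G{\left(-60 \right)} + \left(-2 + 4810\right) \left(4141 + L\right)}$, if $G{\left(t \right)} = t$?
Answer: $\frac{1}{6639788} \approx 1.5061 \cdot 10^{-7}$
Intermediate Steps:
$\frac{1}{G{\left(-60 \right)} + \left(-2 + 4810\right) \left(4141 + L\right)} = \frac{1}{-60 + \left(-2 + 4810\right) \left(4141 - 2760\right)} = \frac{1}{-60 + 4808 \cdot 1381} = \frac{1}{-60 + 6639848} = \frac{1}{6639788}$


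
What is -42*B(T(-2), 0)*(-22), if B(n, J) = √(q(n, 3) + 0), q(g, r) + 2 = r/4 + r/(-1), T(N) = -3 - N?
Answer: 462*I*√17 ≈ 1904.9*I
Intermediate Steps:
q(g, r) = -2 - 3*r/4 (q(g, r) = -2 + (r/4 + r/(-1)) = -2 + (r*(¼) + r*(-1)) = -2 + (r/4 - r) = -2 - 3*r/4)
B(n, J) = I*√17/2 (B(n, J) = √((-2 - ¾*3) + 0) = √((-2 - 9/4) + 0) = √(-17/4 + 0) = √(-17/4) = I*√17/2)
-42*B(T(-2), 0)*(-22) = -21*I*√17*(-22) = 462*I*√17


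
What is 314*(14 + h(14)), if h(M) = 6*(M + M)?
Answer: 57148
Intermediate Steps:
h(M) = 12*M (h(M) = 6*(2*M) = 12*M)
314*(14 + h(14)) = 314*(14 + 12*14) = 314*(14 + 168) = 314*182 = 57148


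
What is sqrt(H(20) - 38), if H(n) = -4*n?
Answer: I*sqrt(118) ≈ 10.863*I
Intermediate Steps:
sqrt(H(20) - 38) = sqrt(-4*20 - 38) = sqrt(-80 - 38) = sqrt(-118) = I*sqrt(118)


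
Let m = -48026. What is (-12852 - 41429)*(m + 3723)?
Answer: 2404811143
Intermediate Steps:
(-12852 - 41429)*(m + 3723) = (-12852 - 41429)*(-48026 + 3723) = -54281*(-44303) = 2404811143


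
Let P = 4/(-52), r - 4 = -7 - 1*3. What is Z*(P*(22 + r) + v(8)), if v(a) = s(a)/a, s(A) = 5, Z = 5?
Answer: -315/104 ≈ -3.0288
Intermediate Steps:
r = -6 (r = 4 + (-7 - 1*3) = 4 + (-7 - 3) = 4 - 10 = -6)
v(a) = 5/a
P = -1/13 (P = 4*(-1/52) = -1/13 ≈ -0.076923)
Z*(P*(22 + r) + v(8)) = 5*(-(22 - 6)/13 + 5/8) = 5*(-1/13*16 + 5*(⅛)) = 5*(-16/13 + 5/8) = 5*(-63/104) = -315/104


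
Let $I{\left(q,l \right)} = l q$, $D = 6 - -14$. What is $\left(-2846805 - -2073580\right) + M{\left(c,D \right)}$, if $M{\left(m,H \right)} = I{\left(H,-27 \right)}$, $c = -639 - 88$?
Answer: $-773765$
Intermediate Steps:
$c = -727$ ($c = -639 - 88 = -727$)
$D = 20$ ($D = 6 + 14 = 20$)
$M{\left(m,H \right)} = - 27 H$
$\left(-2846805 - -2073580\right) + M{\left(c,D \right)} = \left(-2846805 - -2073580\right) - 540 = \left(-2846805 + 2073580\right) - 540 = -773225 - 540 = -773765$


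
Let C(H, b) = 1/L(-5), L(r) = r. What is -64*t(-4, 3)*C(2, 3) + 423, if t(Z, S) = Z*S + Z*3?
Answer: 579/5 ≈ 115.80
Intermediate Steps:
t(Z, S) = 3*Z + S*Z (t(Z, S) = S*Z + 3*Z = 3*Z + S*Z)
C(H, b) = -1/5 (C(H, b) = 1/(-5) = -1/5)
-64*t(-4, 3)*C(2, 3) + 423 = -64*(-4*(3 + 3))*(-1)/5 + 423 = -64*(-4*6)*(-1)/5 + 423 = -(-1536)*(-1)/5 + 423 = -64*24/5 + 423 = -1536/5 + 423 = 579/5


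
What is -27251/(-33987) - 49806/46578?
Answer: -70576574/263841081 ≈ -0.26750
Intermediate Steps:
-27251/(-33987) - 49806/46578 = -27251*(-1/33987) - 49806*1/46578 = 27251/33987 - 8301/7763 = -70576574/263841081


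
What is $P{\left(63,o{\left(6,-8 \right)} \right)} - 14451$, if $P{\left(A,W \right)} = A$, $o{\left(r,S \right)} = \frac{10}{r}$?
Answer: $-14388$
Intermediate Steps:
$P{\left(63,o{\left(6,-8 \right)} \right)} - 14451 = 63 - 14451 = -14388$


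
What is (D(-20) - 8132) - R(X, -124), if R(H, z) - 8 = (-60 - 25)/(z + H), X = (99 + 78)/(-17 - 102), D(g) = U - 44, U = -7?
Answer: -122326318/14933 ≈ -8191.7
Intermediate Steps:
D(g) = -51 (D(g) = -7 - 44 = -51)
X = -177/119 (X = 177/(-119) = 177*(-1/119) = -177/119 ≈ -1.4874)
R(H, z) = 8 - 85/(H + z) (R(H, z) = 8 + (-60 - 25)/(z + H) = 8 - 85/(H + z))
(D(-20) - 8132) - R(X, -124) = (-51 - 8132) - (-85 + 8*(-177/119) + 8*(-124))/(-177/119 - 124) = -8183 - (-85 - 1416/119 - 992)/(-14933/119) = -8183 - (-119)*(-129579)/(14933*119) = -8183 - 1*129579/14933 = -8183 - 129579/14933 = -122326318/14933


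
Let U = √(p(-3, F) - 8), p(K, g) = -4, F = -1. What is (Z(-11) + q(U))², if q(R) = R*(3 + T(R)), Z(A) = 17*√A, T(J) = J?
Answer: -(6*√3 + 12*I + 17*√11)² ≈ -4314.9 - 1602.6*I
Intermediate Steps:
U = 2*I*√3 (U = √(-4 - 8) = √(-12) = 2*I*√3 ≈ 3.4641*I)
q(R) = R*(3 + R)
(Z(-11) + q(U))² = (17*√(-11) + (2*I*√3)*(3 + 2*I*√3))² = (17*(I*√11) + 2*I*√3*(3 + 2*I*√3))² = (17*I*√11 + 2*I*√3*(3 + 2*I*√3))²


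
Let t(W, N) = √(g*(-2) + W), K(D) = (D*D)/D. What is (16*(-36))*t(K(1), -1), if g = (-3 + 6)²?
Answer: -576*I*√17 ≈ -2374.9*I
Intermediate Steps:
g = 9 (g = 3² = 9)
K(D) = D (K(D) = D²/D = D)
t(W, N) = √(-18 + W) (t(W, N) = √(9*(-2) + W) = √(-18 + W))
(16*(-36))*t(K(1), -1) = (16*(-36))*√(-18 + 1) = -576*I*√17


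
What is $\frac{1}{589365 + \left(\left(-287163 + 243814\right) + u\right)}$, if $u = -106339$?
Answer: $\frac{1}{439677} \approx 2.2744 \cdot 10^{-6}$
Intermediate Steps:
$\frac{1}{589365 + \left(\left(-287163 + 243814\right) + u\right)} = \frac{1}{589365 + \left(\left(-287163 + 243814\right) - 106339\right)} = \frac{1}{589365 - 149688} = \frac{1}{439677}$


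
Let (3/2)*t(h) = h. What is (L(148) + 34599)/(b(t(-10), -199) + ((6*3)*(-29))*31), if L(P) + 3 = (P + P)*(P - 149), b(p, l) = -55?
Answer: -34300/16237 ≈ -2.1125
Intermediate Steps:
t(h) = 2*h/3
L(P) = -3 + 2*P*(-149 + P) (L(P) = -3 + (P + P)*(P - 149) = -3 + (2*P)*(-149 + P) = -3 + 2*P*(-149 + P))
(L(148) + 34599)/(b(t(-10), -199) + ((6*3)*(-29))*31) = ((-3 - 298*148 + 2*148²) + 34599)/(-55 + ((6*3)*(-29))*31) = ((-3 - 44104 + 2*21904) + 34599)/(-55 + (18*(-29))*31) = ((-3 - 44104 + 43808) + 34599)/(-55 - 522*31) = (-299 + 34599)/(-55 - 16182) = 34300/(-16237) = 34300*(-1/16237) = -34300/16237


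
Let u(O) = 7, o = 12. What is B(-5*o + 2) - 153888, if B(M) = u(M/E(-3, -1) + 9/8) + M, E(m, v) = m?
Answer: -153939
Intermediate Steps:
B(M) = 7 + M
B(-5*o + 2) - 153888 = (7 + (-5*12 + 2)) - 153888 = (7 + (-60 + 2)) - 153888 = (7 - 58) - 153888 = -51 - 153888 = -153939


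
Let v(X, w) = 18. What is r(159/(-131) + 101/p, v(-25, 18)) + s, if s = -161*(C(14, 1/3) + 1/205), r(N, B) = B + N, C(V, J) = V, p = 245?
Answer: -2944429363/1315895 ≈ -2237.6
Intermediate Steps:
s = -462231/205 (s = -161*(14 + 1/205) = -161*2871/205 = -462231/205 ≈ -2254.8)
r(159/(-131) + 101/p, v(-25, 18)) + s = (18 + (159/(-131) + 101/245)) - 462231/205 = (18 + (159*(-1/131) + 101*(1/245))) - 462231/205 = (18 + (-159/131 + 101/245)) - 462231/205 = (18 - 25724/32095) - 462231/205 = 551986/32095 - 462231/205 = -2944429363/1315895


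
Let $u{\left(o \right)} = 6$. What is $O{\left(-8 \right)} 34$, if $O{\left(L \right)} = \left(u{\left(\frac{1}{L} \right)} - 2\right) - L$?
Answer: $408$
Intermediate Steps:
$O{\left(L \right)} = 4 - L$ ($O{\left(L \right)} = \left(6 - 2\right) - L = 4 - L$)
$O{\left(-8 \right)} 34 = \left(4 - -8\right) 34 = \left(4 + 8\right) 34 = 12 \cdot 34 = 408$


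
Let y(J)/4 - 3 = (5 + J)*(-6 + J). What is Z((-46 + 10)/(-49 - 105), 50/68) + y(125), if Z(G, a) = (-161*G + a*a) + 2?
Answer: 786572395/12716 ≈ 61857.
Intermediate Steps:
y(J) = 12 + 4*(-6 + J)*(5 + J) (y(J) = 12 + 4*((5 + J)*(-6 + J)) = 12 + 4*((-6 + J)*(5 + J)) = 12 + 4*(-6 + J)*(5 + J))
Z(G, a) = 2 + a² - 161*G (Z(G, a) = (-161*G + a²) + 2 = (a² - 161*G) + 2 = 2 + a² - 161*G)
Z((-46 + 10)/(-49 - 105), 50/68) + y(125) = (2 + (50/68)² - 161*(-46 + 10)/(-49 - 105)) + (-108 - 4*125 + 4*125²) = (2 + (50*(1/68))² - (-5796)/(-154)) + (-108 - 500 + 4*15625) = (2 + (25/34)² - (-5796)*(-1)/154) + (-108 - 500 + 62500) = (2 + 625/1156 - 161*18/77) + 61892 = (2 + 625/1156 - 414/11) + 61892 = -446277/12716 + 61892 = 786572395/12716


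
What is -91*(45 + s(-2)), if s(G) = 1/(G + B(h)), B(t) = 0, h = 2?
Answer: -8099/2 ≈ -4049.5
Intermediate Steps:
s(G) = 1/G (s(G) = 1/(G + 0) = 1/G)
-91*(45 + s(-2)) = -91*(45 + 1/(-2)) = -91*(45 - ½) = -91*89/2 = -8099/2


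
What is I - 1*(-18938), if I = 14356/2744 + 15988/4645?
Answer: 60373007533/3186470 ≈ 18947.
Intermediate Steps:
I = 27638673/3186470 (I = 14356*(1/2744) + 15988*(1/4645) = 3589/686 + 15988/4645 = 27638673/3186470 ≈ 8.6738)
I - 1*(-18938) = 27638673/3186470 - 1*(-18938) = 27638673/3186470 + 18938 = 60373007533/3186470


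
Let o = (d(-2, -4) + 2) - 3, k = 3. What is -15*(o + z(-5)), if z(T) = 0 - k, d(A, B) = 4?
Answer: 0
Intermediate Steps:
z(T) = -3 (z(T) = 0 - 1*3 = 0 - 3 = -3)
o = 3 (o = (4 + 2) - 3 = 6 - 3 = 3)
-15*(o + z(-5)) = -15*(3 - 3) = -15*0 = 0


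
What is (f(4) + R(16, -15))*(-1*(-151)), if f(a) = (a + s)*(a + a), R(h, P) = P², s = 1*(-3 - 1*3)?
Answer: 31559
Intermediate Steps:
s = -6 (s = 1*(-3 - 3) = 1*(-6) = -6)
f(a) = 2*a*(-6 + a) (f(a) = (a - 6)*(a + a) = (-6 + a)*(2*a) = 2*a*(-6 + a))
(f(4) + R(16, -15))*(-1*(-151)) = (2*4*(-6 + 4) + (-15)²)*(-1*(-151)) = (2*4*(-2) + 225)*151 = (-16 + 225)*151 = 209*151 = 31559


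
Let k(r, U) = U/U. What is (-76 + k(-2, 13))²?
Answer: 5625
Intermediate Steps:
k(r, U) = 1
(-76 + k(-2, 13))² = (-76 + 1)² = (-75)² = 5625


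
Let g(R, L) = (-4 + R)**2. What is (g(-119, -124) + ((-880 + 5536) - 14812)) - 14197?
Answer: -9224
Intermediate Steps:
(g(-119, -124) + ((-880 + 5536) - 14812)) - 14197 = ((-4 - 119)**2 + ((-880 + 5536) - 14812)) - 14197 = ((-123)**2 + (4656 - 14812)) - 14197 = (15129 - 10156) - 14197 = 4973 - 14197 = -9224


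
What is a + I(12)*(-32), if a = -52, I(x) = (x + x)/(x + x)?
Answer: -84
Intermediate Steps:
I(x) = 1 (I(x) = (2*x)/((2*x)) = (2*x)*(1/(2*x)) = 1)
a + I(12)*(-32) = -52 + 1*(-32) = -52 - 32 = -84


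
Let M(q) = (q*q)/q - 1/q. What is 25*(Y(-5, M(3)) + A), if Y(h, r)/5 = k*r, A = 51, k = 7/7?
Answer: 4825/3 ≈ 1608.3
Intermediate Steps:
M(q) = q - 1/q (M(q) = q²/q - 1/q = q - 1/q)
k = 1 (k = 7*(⅐) = 1)
Y(h, r) = 5*r (Y(h, r) = 5*(1*r) = 5*r)
25*(Y(-5, M(3)) + A) = 25*(5*(3 - 1/3) + 51) = 25*(5*(3 - 1*⅓) + 51) = 25*(5*(3 - ⅓) + 51) = 25*(5*(8/3) + 51) = 25*(40/3 + 51) = 25*(193/3) = 4825/3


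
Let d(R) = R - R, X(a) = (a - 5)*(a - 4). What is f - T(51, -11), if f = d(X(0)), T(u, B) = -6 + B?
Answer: 17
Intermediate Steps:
X(a) = (-5 + a)*(-4 + a)
d(R) = 0
f = 0
f - T(51, -11) = 0 - (-6 - 11) = 0 - 1*(-17) = 0 + 17 = 17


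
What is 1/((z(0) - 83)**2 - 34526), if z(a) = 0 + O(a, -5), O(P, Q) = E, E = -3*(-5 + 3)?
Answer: -1/28597 ≈ -3.4969e-5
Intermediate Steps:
E = 6 (E = -3*(-2) = 6)
O(P, Q) = 6
z(a) = 6 (z(a) = 0 + 6 = 6)
1/((z(0) - 83)**2 - 34526) = 1/((6 - 83)**2 - 34526) = 1/((-77)**2 - 34526) = 1/(5929 - 34526) = 1/(-28597) = -1/28597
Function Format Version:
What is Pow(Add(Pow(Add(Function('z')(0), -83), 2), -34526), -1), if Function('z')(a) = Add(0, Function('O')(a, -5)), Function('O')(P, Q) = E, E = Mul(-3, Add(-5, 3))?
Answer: Rational(-1, 28597) ≈ -3.4969e-5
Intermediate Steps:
E = 6 (E = Mul(-3, -2) = 6)
Function('O')(P, Q) = 6
Function('z')(a) = 6 (Function('z')(a) = Add(0, 6) = 6)
Pow(Add(Pow(Add(Function('z')(0), -83), 2), -34526), -1) = Pow(Add(Pow(Add(6, -83), 2), -34526), -1) = Pow(Add(Pow(-77, 2), -34526), -1) = Pow(Add(5929, -34526), -1) = Pow(-28597, -1) = Rational(-1, 28597)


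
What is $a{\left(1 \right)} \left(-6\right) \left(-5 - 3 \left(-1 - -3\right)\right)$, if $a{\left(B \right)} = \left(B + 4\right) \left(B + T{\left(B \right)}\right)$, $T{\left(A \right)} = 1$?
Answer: $660$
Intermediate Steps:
$a{\left(B \right)} = \left(1 + B\right) \left(4 + B\right)$ ($a{\left(B \right)} = \left(B + 4\right) \left(B + 1\right) = \left(4 + B\right) \left(1 + B\right) = \left(1 + B\right) \left(4 + B\right)$)
$a{\left(1 \right)} \left(-6\right) \left(-5 - 3 \left(-1 - -3\right)\right) = \left(4 + 1^{2} + 5 \cdot 1\right) \left(-6\right) \left(-5 - 3 \left(-1 - -3\right)\right) = \left(4 + 1 + 5\right) \left(-6\right) \left(-5 - 3 \left(-1 + 3\right)\right) = 10 \left(-6\right) \left(-5 - 6\right) = - 60 \left(-5 - 6\right) = \left(-60\right) \left(-11\right) = 660$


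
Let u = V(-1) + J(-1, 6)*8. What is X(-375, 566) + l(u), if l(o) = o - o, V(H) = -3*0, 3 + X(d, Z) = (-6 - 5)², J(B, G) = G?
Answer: 118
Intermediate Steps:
X(d, Z) = 118 (X(d, Z) = -3 + (-6 - 5)² = -3 + (-11)² = -3 + 121 = 118)
V(H) = 0
u = 48 (u = 0 + 6*8 = 0 + 48 = 48)
l(o) = 0
X(-375, 566) + l(u) = 118 + 0 = 118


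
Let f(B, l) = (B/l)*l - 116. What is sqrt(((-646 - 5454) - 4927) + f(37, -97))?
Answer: 3*I*sqrt(1234) ≈ 105.39*I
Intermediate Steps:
f(B, l) = -116 + B (f(B, l) = B - 116 = -116 + B)
sqrt(((-646 - 5454) - 4927) + f(37, -97)) = sqrt(((-646 - 5454) - 4927) + (-116 + 37)) = sqrt((-6100 - 4927) - 79) = sqrt(-11027 - 79) = sqrt(-11106) = 3*I*sqrt(1234)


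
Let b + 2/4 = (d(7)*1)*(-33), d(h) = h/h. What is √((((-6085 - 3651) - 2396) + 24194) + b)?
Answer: 27*√66/2 ≈ 109.67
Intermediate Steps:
d(h) = 1
b = -67/2 (b = -½ + (1*1)*(-33) = -½ + 1*(-33) = -½ - 33 = -67/2 ≈ -33.500)
√((((-6085 - 3651) - 2396) + 24194) + b) = √((((-6085 - 3651) - 2396) + 24194) - 67/2) = √(((-9736 - 2396) + 24194) - 67/2) = √((-12132 + 24194) - 67/2) = √(12062 - 67/2) = √(24057/2) = 27*√66/2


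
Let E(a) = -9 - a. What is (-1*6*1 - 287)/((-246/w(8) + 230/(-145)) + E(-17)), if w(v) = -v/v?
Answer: -8497/7320 ≈ -1.1608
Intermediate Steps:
w(v) = -1 (w(v) = -1*1 = -1)
(-1*6*1 - 287)/((-246/w(8) + 230/(-145)) + E(-17)) = (-1*6*1 - 287)/((-246/(-1) + 230/(-145)) + (-9 - 1*(-17))) = (-6*1 - 287)/((-246*(-1) + 230*(-1/145)) + (-9 + 17)) = (-6 - 287)/((246 - 46/29) + 8) = -293/(7088/29 + 8) = -293/7320/29 = -293*29/7320 = -8497/7320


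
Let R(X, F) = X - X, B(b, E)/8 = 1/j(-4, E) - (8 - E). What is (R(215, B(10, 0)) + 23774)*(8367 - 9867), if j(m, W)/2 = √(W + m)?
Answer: -35661000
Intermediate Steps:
j(m, W) = 2*√(W + m)
B(b, E) = -64 + 4/√(-4 + E) + 8*E (B(b, E) = 8*(1/(2*√(E - 4)) - (8 - E)) = 8*(1/(2*√(-4 + E)) + (-8 + E)) = 8*(-8 + E + 1/(2*√(-4 + E))) = -64 + 4/√(-4 + E) + 8*E)
R(X, F) = 0
(R(215, B(10, 0)) + 23774)*(8367 - 9867) = (0 + 23774)*(8367 - 9867) = 23774*(-1500) = -35661000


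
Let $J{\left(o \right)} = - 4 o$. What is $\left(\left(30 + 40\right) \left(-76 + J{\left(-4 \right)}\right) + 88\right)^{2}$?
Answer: $16908544$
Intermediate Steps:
$\left(\left(30 + 40\right) \left(-76 + J{\left(-4 \right)}\right) + 88\right)^{2} = \left(\left(30 + 40\right) \left(-76 - -16\right) + 88\right)^{2} = \left(70 \left(-76 + 16\right) + 88\right)^{2} = \left(70 \left(-60\right) + 88\right)^{2} = \left(-4200 + 88\right)^{2} = \left(-4112\right)^{2} = 16908544$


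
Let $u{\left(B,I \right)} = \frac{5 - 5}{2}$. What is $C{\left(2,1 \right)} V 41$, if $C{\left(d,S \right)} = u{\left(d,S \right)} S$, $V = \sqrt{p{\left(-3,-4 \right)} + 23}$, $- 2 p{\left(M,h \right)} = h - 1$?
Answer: $0$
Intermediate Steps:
$p{\left(M,h \right)} = \frac{1}{2} - \frac{h}{2}$ ($p{\left(M,h \right)} = - \frac{h - 1}{2} = - \frac{-1 + h}{2} = \frac{1}{2} - \frac{h}{2}$)
$u{\left(B,I \right)} = 0$ ($u{\left(B,I \right)} = \left(5 - 5\right) \frac{1}{2} = 0 \cdot \frac{1}{2} = 0$)
$V = \frac{\sqrt{102}}{2}$ ($V = \sqrt{\left(\frac{1}{2} - -2\right) + 23} = \sqrt{\left(\frac{1}{2} + 2\right) + 23} = \sqrt{\frac{5}{2} + 23} = \sqrt{\frac{51}{2}} = \frac{\sqrt{102}}{2} \approx 5.0498$)
$C{\left(d,S \right)} = 0$ ($C{\left(d,S \right)} = 0 S = 0$)
$C{\left(2,1 \right)} V 41 = 0 \frac{\sqrt{102}}{2} \cdot 41 = 0 \cdot 41 = 0$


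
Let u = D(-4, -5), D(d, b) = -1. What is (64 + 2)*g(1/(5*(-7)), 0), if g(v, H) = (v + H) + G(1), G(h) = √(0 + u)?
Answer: -66/35 + 66*I ≈ -1.8857 + 66.0*I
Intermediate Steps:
u = -1
G(h) = I (G(h) = √(0 - 1) = √(-1) = I)
g(v, H) = I + H + v (g(v, H) = (v + H) + I = (H + v) + I = I + H + v)
(64 + 2)*g(1/(5*(-7)), 0) = (64 + 2)*(I + 0 + 1/(5*(-7))) = 66*(I + 0 + 1/(-35)) = 66*(I + 0 - 1/35) = 66*(-1/35 + I) = -66/35 + 66*I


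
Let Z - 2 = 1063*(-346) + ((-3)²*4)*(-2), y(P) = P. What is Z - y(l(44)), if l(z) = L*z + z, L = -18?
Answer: -367120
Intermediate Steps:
l(z) = -17*z (l(z) = -18*z + z = -17*z)
Z = -367868 (Z = 2 + (1063*(-346) + ((-3)²*4)*(-2)) = 2 + (-367798 + (9*4)*(-2)) = 2 + (-367798 + 36*(-2)) = 2 + (-367798 - 72) = 2 - 367870 = -367868)
Z - y(l(44)) = -367868 - (-17)*44 = -367868 - 1*(-748) = -367868 + 748 = -367120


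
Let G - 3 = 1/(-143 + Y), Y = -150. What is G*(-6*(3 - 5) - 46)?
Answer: -29852/293 ≈ -101.88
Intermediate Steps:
G = 878/293 (G = 3 + 1/(-143 - 150) = 3 + 1/(-293) = 3 - 1/293 = 878/293 ≈ 2.9966)
G*(-6*(3 - 5) - 46) = 878*(-6*(3 - 5) - 46)/293 = 878*(-6*(-2) - 46)/293 = 878*(12 - 46)/293 = (878/293)*(-34) = -29852/293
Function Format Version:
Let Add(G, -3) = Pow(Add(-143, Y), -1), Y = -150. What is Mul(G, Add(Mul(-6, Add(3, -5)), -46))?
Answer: Rational(-29852, 293) ≈ -101.88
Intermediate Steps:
G = Rational(878, 293) (G = Add(3, Pow(Add(-143, -150), -1)) = Add(3, Pow(-293, -1)) = Add(3, Rational(-1, 293)) = Rational(878, 293) ≈ 2.9966)
Mul(G, Add(Mul(-6, Add(3, -5)), -46)) = Mul(Rational(878, 293), Add(Mul(-6, Add(3, -5)), -46)) = Mul(Rational(878, 293), Add(Mul(-6, -2), -46)) = Mul(Rational(878, 293), Add(12, -46)) = Mul(Rational(878, 293), -34) = Rational(-29852, 293)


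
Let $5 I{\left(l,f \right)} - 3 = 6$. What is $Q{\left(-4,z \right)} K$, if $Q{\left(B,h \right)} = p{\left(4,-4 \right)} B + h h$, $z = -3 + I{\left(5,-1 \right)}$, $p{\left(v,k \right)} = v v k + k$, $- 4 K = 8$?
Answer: $- \frac{13672}{25} \approx -546.88$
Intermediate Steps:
$K = -2$ ($K = \left(- \frac{1}{4}\right) 8 = -2$)
$I{\left(l,f \right)} = \frac{9}{5}$ ($I{\left(l,f \right)} = \frac{3}{5} + \frac{1}{5} \cdot 6 = \frac{3}{5} + \frac{6}{5} = \frac{9}{5}$)
$p{\left(v,k \right)} = k + k v^{2}$ ($p{\left(v,k \right)} = v^{2} k + k = k v^{2} + k = k + k v^{2}$)
$z = - \frac{6}{5}$ ($z = -3 + \frac{9}{5} = - \frac{6}{5} \approx -1.2$)
$Q{\left(B,h \right)} = h^{2} - 68 B$ ($Q{\left(B,h \right)} = - 4 \left(1 + 4^{2}\right) B + h h = - 4 \left(1 + 16\right) B + h^{2} = \left(-4\right) 17 B + h^{2} = - 68 B + h^{2} = h^{2} - 68 B$)
$Q{\left(-4,z \right)} K = \left(\left(- \frac{6}{5}\right)^{2} - -272\right) \left(-2\right) = \left(\frac{36}{25} + 272\right) \left(-2\right) = \frac{6836}{25} \left(-2\right) = - \frac{13672}{25}$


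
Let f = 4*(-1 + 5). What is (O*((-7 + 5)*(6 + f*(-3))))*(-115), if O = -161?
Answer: 1555260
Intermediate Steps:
f = 16 (f = 4*4 = 16)
(O*((-7 + 5)*(6 + f*(-3))))*(-115) = -161*(-7 + 5)*(6 + 16*(-3))*(-115) = -(-322)*(6 - 48)*(-115) = -(-322)*(-42)*(-115) = -161*84*(-115) = -13524*(-115) = 1555260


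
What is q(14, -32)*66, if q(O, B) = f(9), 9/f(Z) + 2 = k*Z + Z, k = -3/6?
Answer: 1188/5 ≈ 237.60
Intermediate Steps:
k = -½ (k = -3*⅙ = -½ ≈ -0.50000)
f(Z) = 9/(-2 + Z/2) (f(Z) = 9/(-2 + (-Z/2 + Z)) = 9/(-2 + Z/2))
q(O, B) = 18/5 (q(O, B) = 18/(-4 + 9) = 18/5)
q(14, -32)*66 = (18/5)*66 = 1188/5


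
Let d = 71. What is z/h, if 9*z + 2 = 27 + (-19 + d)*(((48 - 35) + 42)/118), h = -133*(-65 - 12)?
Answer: 415/776853 ≈ 0.00053421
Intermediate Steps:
h = 10241 (h = -133*(-77) = 10241)
z = 2905/531 (z = -2/9 + (27 + (-19 + 71)*(((48 - 35) + 42)/118))/9 = -2/9 + (27 + 52*((13 + 42)*(1/118)))/9 = -2/9 + (27 + 52*(55*(1/118)))/9 = -2/9 + (27 + 52*(55/118))/9 = -2/9 + (27 + 1430/59)/9 = -2/9 + (⅑)*(3023/59) = -2/9 + 3023/531 = 2905/531 ≈ 5.4708)
z/h = (2905/531)/10241 = (2905/531)*(1/10241) = 415/776853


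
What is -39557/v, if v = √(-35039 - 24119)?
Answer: 39557*I*√59158/59158 ≈ 162.64*I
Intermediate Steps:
v = I*√59158 (v = √(-59158) = I*√59158 ≈ 243.22*I)
-39557/v = -39557*(-I*√59158/59158) = -(-39557)*I*√59158/59158 = 39557*I*√59158/59158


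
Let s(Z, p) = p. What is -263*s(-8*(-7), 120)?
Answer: -31560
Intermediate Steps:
-263*s(-8*(-7), 120) = -263*120 = -31560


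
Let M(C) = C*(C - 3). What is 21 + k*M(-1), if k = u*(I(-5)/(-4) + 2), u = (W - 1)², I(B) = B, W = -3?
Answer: 229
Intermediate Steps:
M(C) = C*(-3 + C)
u = 16 (u = (-3 - 1)² = (-4)² = 16)
k = 52 (k = 16*(-5/(-4) + 2) = 16*(-5*(-¼) + 2) = 16*(5/4 + 2) = 16*(13/4) = 52)
21 + k*M(-1) = 21 + 52*(-(-3 - 1)) = 21 + 52*(-1*(-4)) = 21 + 52*4 = 21 + 208 = 229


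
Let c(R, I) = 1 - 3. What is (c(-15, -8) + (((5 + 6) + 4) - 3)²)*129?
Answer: 18318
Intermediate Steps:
c(R, I) = -2
(c(-15, -8) + (((5 + 6) + 4) - 3)²)*129 = (-2 + (((5 + 6) + 4) - 3)²)*129 = (-2 + ((11 + 4) - 3)²)*129 = (-2 + (15 - 3)²)*129 = (-2 + 12²)*129 = (-2 + 144)*129 = 142*129 = 18318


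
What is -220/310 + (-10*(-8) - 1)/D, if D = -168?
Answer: -6145/5208 ≈ -1.1799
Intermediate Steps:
-220/310 + (-10*(-8) - 1)/D = -220/310 + (-10*(-8) - 1)/(-168) = -220*1/310 + (80 - 1)*(-1/168) = -22/31 + 79*(-1/168) = -22/31 - 79/168 = -6145/5208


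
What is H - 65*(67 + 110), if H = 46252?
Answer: 34747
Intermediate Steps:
H - 65*(67 + 110) = 46252 - 65*(67 + 110) = 46252 - 65*177 = 46252 - 11505 = 34747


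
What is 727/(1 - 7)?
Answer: -727/6 ≈ -121.17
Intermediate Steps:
727/(1 - 7) = 727/(-6) = 727*(-⅙) = -727/6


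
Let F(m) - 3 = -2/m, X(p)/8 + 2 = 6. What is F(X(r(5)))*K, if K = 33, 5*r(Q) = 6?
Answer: 1551/16 ≈ 96.938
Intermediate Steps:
r(Q) = 6/5 (r(Q) = (⅕)*6 = 6/5)
X(p) = 32 (X(p) = -16 + 8*6 = -16 + 48 = 32)
F(m) = 3 - 2/m
F(X(r(5)))*K = (3 - 2/32)*33 = (3 - 2*1/32)*33 = (3 - 1/16)*33 = (47/16)*33 = 1551/16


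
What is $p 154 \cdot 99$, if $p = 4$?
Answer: $60984$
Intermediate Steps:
$p 154 \cdot 99 = 4 \cdot 154 \cdot 99 = 616 \cdot 99 = 60984$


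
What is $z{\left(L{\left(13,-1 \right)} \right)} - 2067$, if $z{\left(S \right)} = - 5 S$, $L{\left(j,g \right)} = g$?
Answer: $-2062$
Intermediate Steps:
$z{\left(L{\left(13,-1 \right)} \right)} - 2067 = \left(-5\right) \left(-1\right) - 2067 = 5 - 2067 = -2062$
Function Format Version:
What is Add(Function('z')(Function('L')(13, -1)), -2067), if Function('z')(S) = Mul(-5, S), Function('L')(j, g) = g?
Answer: -2062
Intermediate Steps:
Add(Function('z')(Function('L')(13, -1)), -2067) = Add(Mul(-5, -1), -2067) = Add(5, -2067) = -2062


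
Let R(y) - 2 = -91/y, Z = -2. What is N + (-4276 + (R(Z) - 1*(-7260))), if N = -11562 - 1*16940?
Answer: -50941/2 ≈ -25471.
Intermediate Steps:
N = -28502 (N = -11562 - 16940 = -28502)
R(y) = 2 - 91/y
N + (-4276 + (R(Z) - 1*(-7260))) = -28502 + (-4276 + ((2 - 91/(-2)) - 1*(-7260))) = -28502 + (-4276 + ((2 - 91*(-½)) + 7260)) = -28502 + (-4276 + ((2 + 91/2) + 7260)) = -28502 + (-4276 + (95/2 + 7260)) = -28502 + (-4276 + 14615/2) = -28502 + 6063/2 = -50941/2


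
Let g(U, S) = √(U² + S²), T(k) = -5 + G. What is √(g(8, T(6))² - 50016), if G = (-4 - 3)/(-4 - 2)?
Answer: I*√1797743/6 ≈ 223.47*I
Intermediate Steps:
G = 7/6 (G = -7/(-6) = -7*(-⅙) = 7/6 ≈ 1.1667)
T(k) = -23/6 (T(k) = -5 + 7/6 = -23/6)
g(U, S) = √(S² + U²)
√(g(8, T(6))² - 50016) = √((√((-23/6)² + 8²))² - 50016) = √((√(529/36 + 64))² - 50016) = √((√(2833/36))² - 50016) = √((√2833/6)² - 50016) = √(2833/36 - 50016) = √(-1797743/36) = I*√1797743/6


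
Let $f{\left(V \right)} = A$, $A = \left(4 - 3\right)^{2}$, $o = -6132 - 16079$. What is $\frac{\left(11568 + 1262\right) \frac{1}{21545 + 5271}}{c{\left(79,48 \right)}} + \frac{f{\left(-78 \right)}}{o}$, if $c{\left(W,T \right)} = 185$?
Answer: $\frac{28000617}{11018788256} \approx 0.0025412$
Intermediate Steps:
$o = -22211$
$A = 1$ ($A = 1^{2} = 1$)
$f{\left(V \right)} = 1$
$\frac{\left(11568 + 1262\right) \frac{1}{21545 + 5271}}{c{\left(79,48 \right)}} + \frac{f{\left(-78 \right)}}{o} = \frac{\left(11568 + 1262\right) \frac{1}{21545 + 5271}}{185} + 1 \frac{1}{-22211} = \frac{12830}{26816} \cdot \frac{1}{185} + 1 \left(- \frac{1}{22211}\right) = 12830 \cdot \frac{1}{26816} \cdot \frac{1}{185} - \frac{1}{22211} = \frac{6415}{13408} \cdot \frac{1}{185} - \frac{1}{22211} = \frac{1283}{496096} - \frac{1}{22211} = \frac{28000617}{11018788256}$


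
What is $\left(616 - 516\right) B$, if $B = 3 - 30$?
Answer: $-2700$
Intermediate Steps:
$B = -27$ ($B = 3 - 30 = -27$)
$\left(616 - 516\right) B = \left(616 - 516\right) \left(-27\right) = 100 \left(-27\right) = -2700$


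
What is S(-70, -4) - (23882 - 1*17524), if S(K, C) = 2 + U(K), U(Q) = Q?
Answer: -6426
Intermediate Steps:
S(K, C) = 2 + K
S(-70, -4) - (23882 - 1*17524) = (2 - 70) - (23882 - 1*17524) = -68 - (23882 - 17524) = -68 - 1*6358 = -68 - 6358 = -6426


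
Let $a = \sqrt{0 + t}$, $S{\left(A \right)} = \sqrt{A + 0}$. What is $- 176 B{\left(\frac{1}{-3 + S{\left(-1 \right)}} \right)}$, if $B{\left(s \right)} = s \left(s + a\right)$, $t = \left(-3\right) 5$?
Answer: $\frac{44 \left(3 + i\right) \left(-3 - i + 10 i \sqrt{15}\right)}{25} \approx -82.245 + 193.93 i$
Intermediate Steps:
$t = -15$
$S{\left(A \right)} = \sqrt{A}$
$a = i \sqrt{15}$ ($a = \sqrt{0 - 15} = \sqrt{-15} = i \sqrt{15} \approx 3.873 i$)
$B{\left(s \right)} = s \left(s + i \sqrt{15}\right)$
$- 176 B{\left(\frac{1}{-3 + S{\left(-1 \right)}} \right)} = - 176 \frac{\frac{1}{-3 + \sqrt{-1}} + i \sqrt{15}}{-3 + \sqrt{-1}} = - 176 \frac{\frac{1}{-3 + i} + i \sqrt{15}}{-3 + i} = - 176 \frac{-3 - i}{10} \left(\frac{-3 - i}{10} + i \sqrt{15}\right) = - 176 \frac{\left(-3 - i\right) \left(\frac{-3 - i}{10} + i \sqrt{15}\right)}{10} = - \frac{88 \left(-3 - i\right) \left(\frac{-3 - i}{10} + i \sqrt{15}\right)}{5}$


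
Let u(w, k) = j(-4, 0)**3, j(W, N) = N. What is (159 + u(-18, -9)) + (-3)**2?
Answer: 168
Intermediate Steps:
u(w, k) = 0 (u(w, k) = 0**3 = 0)
(159 + u(-18, -9)) + (-3)**2 = (159 + 0) + (-3)**2 = 159 + 9 = 168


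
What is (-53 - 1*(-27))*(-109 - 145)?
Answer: 6604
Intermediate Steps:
(-53 - 1*(-27))*(-109 - 145) = (-53 + 27)*(-254) = -26*(-254) = 6604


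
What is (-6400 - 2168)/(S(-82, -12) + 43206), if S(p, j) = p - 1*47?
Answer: -2856/14359 ≈ -0.19890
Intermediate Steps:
S(p, j) = -47 + p (S(p, j) = p - 47 = -47 + p)
(-6400 - 2168)/(S(-82, -12) + 43206) = (-6400 - 2168)/((-47 - 82) + 43206) = -8568/(-129 + 43206) = -8568/43077 = -8568*1/43077 = -2856/14359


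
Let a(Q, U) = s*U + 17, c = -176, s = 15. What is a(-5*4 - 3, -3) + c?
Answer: -204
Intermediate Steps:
a(Q, U) = 17 + 15*U (a(Q, U) = 15*U + 17 = 17 + 15*U)
a(-5*4 - 3, -3) + c = (17 + 15*(-3)) - 176 = (17 - 45) - 176 = -28 - 176 = -204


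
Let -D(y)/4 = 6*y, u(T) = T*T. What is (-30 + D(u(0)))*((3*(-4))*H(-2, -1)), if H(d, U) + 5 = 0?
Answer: -1800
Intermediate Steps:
H(d, U) = -5 (H(d, U) = -5 + 0 = -5)
u(T) = T**2
D(y) = -24*y
(-30 + D(u(0)))*((3*(-4))*H(-2, -1)) = (-30 - 24*0**2)*((3*(-4))*(-5)) = (-30 - 24*0)*(-12*(-5)) = (-30 + 0)*60 = -30*60 = -1800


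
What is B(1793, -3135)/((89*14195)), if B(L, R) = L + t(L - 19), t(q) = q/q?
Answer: 1794/1263355 ≈ 0.0014200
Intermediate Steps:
t(q) = 1
B(L, R) = 1 + L (B(L, R) = L + 1 = 1 + L)
B(1793, -3135)/((89*14195)) = (1 + 1793)/((89*14195)) = 1794/1263355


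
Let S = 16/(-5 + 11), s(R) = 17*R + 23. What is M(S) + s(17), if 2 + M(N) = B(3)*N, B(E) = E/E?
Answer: 938/3 ≈ 312.67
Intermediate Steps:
s(R) = 23 + 17*R
S = 8/3 (S = 16/6 = 16*(1/6) = 8/3 ≈ 2.6667)
B(E) = 1
M(N) = -2 + N (M(N) = -2 + 1*N = -2 + N)
M(S) + s(17) = (-2 + 8/3) + (23 + 17*17) = 2/3 + (23 + 289) = 2/3 + 312 = 938/3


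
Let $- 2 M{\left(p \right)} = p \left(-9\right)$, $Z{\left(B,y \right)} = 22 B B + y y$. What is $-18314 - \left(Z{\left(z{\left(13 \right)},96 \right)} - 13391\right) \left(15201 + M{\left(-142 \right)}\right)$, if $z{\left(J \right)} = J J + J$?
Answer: $-10550959100$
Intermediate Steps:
$z{\left(J \right)} = J + J^{2}$ ($z{\left(J \right)} = J^{2} + J = J + J^{2}$)
$Z{\left(B,y \right)} = y^{2} + 22 B^{2}$ ($Z{\left(B,y \right)} = 22 B^{2} + y^{2} = y^{2} + 22 B^{2}$)
$M{\left(p \right)} = \frac{9 p}{2}$ ($M{\left(p \right)} = - \frac{p \left(-9\right)}{2} = - \frac{\left(-9\right) p}{2} = \frac{9 p}{2}$)
$-18314 - \left(Z{\left(z{\left(13 \right)},96 \right)} - 13391\right) \left(15201 + M{\left(-142 \right)}\right) = -18314 - \left(\left(96^{2} + 22 \left(13 \left(1 + 13\right)\right)^{2}\right) - 13391\right) \left(15201 + \frac{9}{2} \left(-142\right)\right) = -18314 - \left(\left(9216 + 22 \left(13 \cdot 14\right)^{2}\right) - 13391\right) \left(15201 - 639\right) = -18314 - \left(\left(9216 + 22 \cdot 182^{2}\right) - 13391\right) 14562 = -18314 - \left(\left(9216 + 22 \cdot 33124\right) - 13391\right) 14562 = -18314 - \left(\left(9216 + 728728\right) - 13391\right) 14562 = -18314 - \left(737944 - 13391\right) 14562 = -18314 - 724553 \cdot 14562 = -18314 - 10550940786 = -10550959100$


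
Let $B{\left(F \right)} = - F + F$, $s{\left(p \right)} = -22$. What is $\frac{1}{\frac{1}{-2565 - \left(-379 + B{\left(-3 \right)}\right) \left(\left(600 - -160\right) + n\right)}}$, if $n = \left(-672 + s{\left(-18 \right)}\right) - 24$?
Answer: $13353$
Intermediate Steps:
$B{\left(F \right)} = 0$
$n = -718$ ($n = \left(-672 - 22\right) - 24 = -694 - 24 = -718$)
$\frac{1}{\frac{1}{-2565 - \left(-379 + B{\left(-3 \right)}\right) \left(\left(600 - -160\right) + n\right)}} = \frac{1}{\frac{1}{-2565 - \left(-379 + 0\right) \left(\left(600 - -160\right) - 718\right)}} = \frac{1}{\frac{1}{-2565 - - 379 \left(\left(600 + 160\right) - 718\right)}} = \frac{1}{\frac{1}{-2565 - - 379 \left(760 - 718\right)}} = \frac{1}{\frac{1}{-2565 - \left(-379\right) 42}} = \frac{1}{\frac{1}{-2565 - -15918}} = \frac{1}{\frac{1}{-2565 + 15918}} = \frac{1}{\frac{1}{13353}} = 13353$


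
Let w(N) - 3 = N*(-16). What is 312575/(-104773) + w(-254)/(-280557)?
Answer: -88121216066/29394798561 ≈ -2.9978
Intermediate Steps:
w(N) = 3 - 16*N (w(N) = 3 + N*(-16) = 3 - 16*N)
312575/(-104773) + w(-254)/(-280557) = 312575/(-104773) + (3 - 16*(-254))/(-280557) = 312575*(-1/104773) + (3 + 4064)*(-1/280557) = -312575/104773 + 4067*(-1/280557) = -312575/104773 - 4067/280557 = -88121216066/29394798561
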